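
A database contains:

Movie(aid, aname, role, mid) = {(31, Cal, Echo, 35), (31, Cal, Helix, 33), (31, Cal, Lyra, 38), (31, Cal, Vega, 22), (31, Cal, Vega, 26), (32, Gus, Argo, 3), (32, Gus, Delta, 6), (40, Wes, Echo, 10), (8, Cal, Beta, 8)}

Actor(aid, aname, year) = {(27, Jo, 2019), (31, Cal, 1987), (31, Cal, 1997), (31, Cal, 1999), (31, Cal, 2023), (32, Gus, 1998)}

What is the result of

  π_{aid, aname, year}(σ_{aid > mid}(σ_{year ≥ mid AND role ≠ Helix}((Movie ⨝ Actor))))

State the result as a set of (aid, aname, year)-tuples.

Joining Movie and Actor on aid, aname yields {(31, Cal, Echo, 35, 1987), (31, Cal, Echo, 35, 1997), (31, Cal, Echo, 35, 1999), (31, Cal, Echo, 35, 2023), (31, Cal, Helix, 33, 1987), (31, Cal, Helix, 33, 1997), (31, Cal, Helix, 33, 1999), (31, Cal, Helix, 33, 2023), (31, Cal, Lyra, 38, 1987), (31, Cal, Lyra, 38, 1997), (31, Cal, Lyra, 38, 1999), (31, Cal, Lyra, 38, 2023), (31, Cal, Vega, 22, 1987), (31, Cal, Vega, 22, 1997), (31, Cal, Vega, 22, 1999), (31, Cal, Vega, 22, 2023), (31, Cal, Vega, 26, 1987), (31, Cal, Vega, 26, 1997), (31, Cal, Vega, 26, 1999), (31, Cal, Vega, 26, 2023), (32, Gus, Argo, 3, 1998), (32, Gus, Delta, 6, 1998)}.
Filtering on year ≥ mid AND role ≠ Helix leaves {(31, Cal, Echo, 35, 1987), (31, Cal, Echo, 35, 1997), (31, Cal, Echo, 35, 1999), (31, Cal, Echo, 35, 2023), (31, Cal, Lyra, 38, 1987), (31, Cal, Lyra, 38, 1997), (31, Cal, Lyra, 38, 1999), (31, Cal, Lyra, 38, 2023), (31, Cal, Vega, 22, 1987), (31, Cal, Vega, 22, 1997), (31, Cal, Vega, 22, 1999), (31, Cal, Vega, 22, 2023), (31, Cal, Vega, 26, 1987), (31, Cal, Vega, 26, 1997), (31, Cal, Vega, 26, 1999), (31, Cal, Vega, 26, 2023), (32, Gus, Argo, 3, 1998), (32, Gus, Delta, 6, 1998)}.
Filtering on aid > mid leaves {(31, Cal, Vega, 22, 1987), (31, Cal, Vega, 22, 1997), (31, Cal, Vega, 22, 1999), (31, Cal, Vega, 22, 2023), (31, Cal, Vega, 26, 1987), (31, Cal, Vega, 26, 1997), (31, Cal, Vega, 26, 1999), (31, Cal, Vega, 26, 2023), (32, Gus, Argo, 3, 1998), (32, Gus, Delta, 6, 1998)}.
π[aid, aname, year]: project onto (aid, aname, year) (5 duplicate(s) eliminated) → {(31, Cal, 1987), (31, Cal, 1997), (31, Cal, 1999), (31, Cal, 2023), (32, Gus, 1998)}

{(31, Cal, 1987), (31, Cal, 1997), (31, Cal, 1999), (31, Cal, 2023), (32, Gus, 1998)}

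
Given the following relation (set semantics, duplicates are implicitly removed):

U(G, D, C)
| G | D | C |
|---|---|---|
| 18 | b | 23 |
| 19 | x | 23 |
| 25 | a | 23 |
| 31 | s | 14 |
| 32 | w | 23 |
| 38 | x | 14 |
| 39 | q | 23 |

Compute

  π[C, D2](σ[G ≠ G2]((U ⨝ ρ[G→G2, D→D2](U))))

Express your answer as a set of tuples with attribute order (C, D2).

{(14, s), (14, x), (23, a), (23, b), (23, q), (23, w), (23, x)}

ρ[G→G2, D→D2]: schema becomes (G2, D2, C); tuples unchanged.
U ⋈ ρ[G→G2, D→D2](U) (natural join on C): {(18, b, 23, 18, b), (18, b, 23, 19, x), (18, b, 23, 25, a), (18, b, 23, 32, w), (18, b, 23, 39, q), (19, x, 23, 18, b), (19, x, 23, 19, x), (19, x, 23, 25, a), (19, x, 23, 32, w), (19, x, 23, 39, q), (25, a, 23, 18, b), (25, a, 23, 19, x), (25, a, 23, 25, a), (25, a, 23, 32, w), (25, a, 23, 39, q), (31, s, 14, 31, s), (31, s, 14, 38, x), (32, w, 23, 18, b), (32, w, 23, 19, x), (32, w, 23, 25, a), (32, w, 23, 32, w), (32, w, 23, 39, q), (38, x, 14, 31, s), (38, x, 14, 38, x), (39, q, 23, 18, b), (39, q, 23, 19, x), (39, q, 23, 25, a), (39, q, 23, 32, w), (39, q, 23, 39, q)}
Filtering on G ≠ G2 leaves {(18, b, 23, 19, x), (18, b, 23, 25, a), (18, b, 23, 32, w), (18, b, 23, 39, q), (19, x, 23, 18, b), (19, x, 23, 25, a), (19, x, 23, 32, w), (19, x, 23, 39, q), (25, a, 23, 18, b), (25, a, 23, 19, x), (25, a, 23, 32, w), (25, a, 23, 39, q), (31, s, 14, 38, x), (32, w, 23, 18, b), (32, w, 23, 19, x), (32, w, 23, 25, a), (32, w, 23, 39, q), (38, x, 14, 31, s), (39, q, 23, 18, b), (39, q, 23, 19, x), (39, q, 23, 25, a), (39, q, 23, 32, w)}.
π[C, D2]: project onto (C, D2) (15 duplicate(s) eliminated) → {(14, s), (14, x), (23, a), (23, b), (23, q), (23, w), (23, x)}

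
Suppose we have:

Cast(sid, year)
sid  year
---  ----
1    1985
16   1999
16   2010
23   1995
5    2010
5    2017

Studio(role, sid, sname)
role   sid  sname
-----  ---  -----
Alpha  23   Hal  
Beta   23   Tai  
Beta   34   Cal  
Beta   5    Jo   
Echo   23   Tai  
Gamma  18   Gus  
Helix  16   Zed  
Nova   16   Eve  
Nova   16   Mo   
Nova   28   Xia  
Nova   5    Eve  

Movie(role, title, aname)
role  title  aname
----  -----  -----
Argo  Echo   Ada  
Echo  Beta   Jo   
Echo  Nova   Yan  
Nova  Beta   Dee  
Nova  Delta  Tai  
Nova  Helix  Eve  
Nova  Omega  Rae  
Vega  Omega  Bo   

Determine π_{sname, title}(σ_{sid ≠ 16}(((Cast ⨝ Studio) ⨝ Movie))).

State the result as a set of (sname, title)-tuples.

{(Eve, Beta), (Eve, Delta), (Eve, Helix), (Eve, Omega), (Tai, Beta), (Tai, Nova)}

Natural join on sid: {(16, 1999, Helix, Zed), (16, 1999, Nova, Eve), (16, 1999, Nova, Mo), (16, 2010, Helix, Zed), (16, 2010, Nova, Eve), (16, 2010, Nova, Mo), (23, 1995, Alpha, Hal), (23, 1995, Beta, Tai), (23, 1995, Echo, Tai), (5, 2010, Beta, Jo), (5, 2010, Nova, Eve), (5, 2017, Beta, Jo), (5, 2017, Nova, Eve)}
Natural join on role: {(16, 1999, Nova, Eve, Beta, Dee), (16, 1999, Nova, Eve, Delta, Tai), (16, 1999, Nova, Eve, Helix, Eve), (16, 1999, Nova, Eve, Omega, Rae), (16, 1999, Nova, Mo, Beta, Dee), (16, 1999, Nova, Mo, Delta, Tai), (16, 1999, Nova, Mo, Helix, Eve), (16, 1999, Nova, Mo, Omega, Rae), (16, 2010, Nova, Eve, Beta, Dee), (16, 2010, Nova, Eve, Delta, Tai), (16, 2010, Nova, Eve, Helix, Eve), (16, 2010, Nova, Eve, Omega, Rae), (16, 2010, Nova, Mo, Beta, Dee), (16, 2010, Nova, Mo, Delta, Tai), (16, 2010, Nova, Mo, Helix, Eve), (16, 2010, Nova, Mo, Omega, Rae), (23, 1995, Echo, Tai, Beta, Jo), (23, 1995, Echo, Tai, Nova, Yan), (5, 2010, Nova, Eve, Beta, Dee), (5, 2010, Nova, Eve, Delta, Tai), (5, 2010, Nova, Eve, Helix, Eve), (5, 2010, Nova, Eve, Omega, Rae), (5, 2017, Nova, Eve, Beta, Dee), (5, 2017, Nova, Eve, Delta, Tai), (5, 2017, Nova, Eve, Helix, Eve), (5, 2017, Nova, Eve, Omega, Rae)}
Selection sid ≠ 16: {(23, 1995, Echo, Tai, Beta, Jo), (23, 1995, Echo, Tai, Nova, Yan), (5, 2010, Nova, Eve, Beta, Dee), (5, 2010, Nova, Eve, Delta, Tai), (5, 2010, Nova, Eve, Helix, Eve), (5, 2010, Nova, Eve, Omega, Rae), (5, 2017, Nova, Eve, Beta, Dee), (5, 2017, Nova, Eve, Delta, Tai), (5, 2017, Nova, Eve, Helix, Eve), (5, 2017, Nova, Eve, Omega, Rae)}
π[sname, title]: project onto (sname, title) (4 duplicate(s) eliminated) → {(Eve, Beta), (Eve, Delta), (Eve, Helix), (Eve, Omega), (Tai, Beta), (Tai, Nova)}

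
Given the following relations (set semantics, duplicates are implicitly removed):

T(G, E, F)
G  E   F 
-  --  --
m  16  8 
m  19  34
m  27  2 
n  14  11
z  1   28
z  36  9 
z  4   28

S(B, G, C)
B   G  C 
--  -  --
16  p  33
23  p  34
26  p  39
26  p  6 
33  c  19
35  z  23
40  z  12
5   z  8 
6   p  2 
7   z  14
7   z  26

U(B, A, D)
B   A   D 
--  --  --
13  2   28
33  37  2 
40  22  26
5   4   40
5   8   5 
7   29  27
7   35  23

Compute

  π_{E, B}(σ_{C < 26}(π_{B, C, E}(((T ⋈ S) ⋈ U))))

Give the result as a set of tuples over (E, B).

Natural join on G: {(z, 1, 28, 35, 23), (z, 1, 28, 40, 12), (z, 1, 28, 5, 8), (z, 1, 28, 7, 14), (z, 1, 28, 7, 26), (z, 36, 9, 35, 23), (z, 36, 9, 40, 12), (z, 36, 9, 5, 8), (z, 36, 9, 7, 14), (z, 36, 9, 7, 26), (z, 4, 28, 35, 23), (z, 4, 28, 40, 12), (z, 4, 28, 5, 8), (z, 4, 28, 7, 14), (z, 4, 28, 7, 26)}
Natural join on B: {(z, 1, 28, 40, 12, 22, 26), (z, 1, 28, 5, 8, 4, 40), (z, 1, 28, 5, 8, 8, 5), (z, 1, 28, 7, 14, 29, 27), (z, 1, 28, 7, 14, 35, 23), (z, 1, 28, 7, 26, 29, 27), (z, 1, 28, 7, 26, 35, 23), (z, 36, 9, 40, 12, 22, 26), (z, 36, 9, 5, 8, 4, 40), (z, 36, 9, 5, 8, 8, 5), (z, 36, 9, 7, 14, 29, 27), (z, 36, 9, 7, 14, 35, 23), (z, 36, 9, 7, 26, 29, 27), (z, 36, 9, 7, 26, 35, 23), (z, 4, 28, 40, 12, 22, 26), (z, 4, 28, 5, 8, 4, 40), (z, 4, 28, 5, 8, 8, 5), (z, 4, 28, 7, 14, 29, 27), (z, 4, 28, 7, 14, 35, 23), (z, 4, 28, 7, 26, 29, 27), (z, 4, 28, 7, 26, 35, 23)}
π[B, C, E]: project onto (B, C, E) (9 duplicate(s) eliminated) → {(40, 12, 1), (40, 12, 36), (40, 12, 4), (5, 8, 1), (5, 8, 36), (5, 8, 4), (7, 14, 1), (7, 14, 36), (7, 14, 4), (7, 26, 1), (7, 26, 36), (7, 26, 4)}
Apply σ_{C < 26}; surviving tuples: {(40, 12, 1), (40, 12, 36), (40, 12, 4), (5, 8, 1), (5, 8, 36), (5, 8, 4), (7, 14, 1), (7, 14, 36), (7, 14, 4)}
π[E, B]: project onto (E, B) → {(1, 40), (1, 5), (1, 7), (36, 40), (36, 5), (36, 7), (4, 40), (4, 5), (4, 7)}

{(1, 40), (1, 5), (1, 7), (36, 40), (36, 5), (36, 7), (4, 40), (4, 5), (4, 7)}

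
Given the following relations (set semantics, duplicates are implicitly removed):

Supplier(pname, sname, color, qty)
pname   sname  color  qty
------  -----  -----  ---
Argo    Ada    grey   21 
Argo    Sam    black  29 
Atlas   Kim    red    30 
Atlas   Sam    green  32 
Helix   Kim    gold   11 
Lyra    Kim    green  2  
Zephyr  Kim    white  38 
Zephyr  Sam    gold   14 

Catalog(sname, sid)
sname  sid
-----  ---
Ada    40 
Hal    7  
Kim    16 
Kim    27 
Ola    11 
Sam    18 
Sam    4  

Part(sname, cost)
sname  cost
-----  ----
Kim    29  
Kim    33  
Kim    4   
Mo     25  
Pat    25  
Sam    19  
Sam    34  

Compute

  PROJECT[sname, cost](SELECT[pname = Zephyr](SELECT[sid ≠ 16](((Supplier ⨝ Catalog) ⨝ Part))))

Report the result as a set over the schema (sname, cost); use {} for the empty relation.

{(Kim, 29), (Kim, 33), (Kim, 4), (Sam, 19), (Sam, 34)}

Joining Supplier and Catalog on sname yields {(Argo, Ada, grey, 21, 40), (Argo, Sam, black, 29, 18), (Argo, Sam, black, 29, 4), (Atlas, Kim, red, 30, 16), (Atlas, Kim, red, 30, 27), (Atlas, Sam, green, 32, 18), (Atlas, Sam, green, 32, 4), (Helix, Kim, gold, 11, 16), (Helix, Kim, gold, 11, 27), (Lyra, Kim, green, 2, 16), (Lyra, Kim, green, 2, 27), (Zephyr, Kim, white, 38, 16), (Zephyr, Kim, white, 38, 27), (Zephyr, Sam, gold, 14, 18), (Zephyr, Sam, gold, 14, 4)}.
Joining (Supplier ⨝ Catalog) and Part on sname yields {(Argo, Sam, black, 29, 18, 19), (Argo, Sam, black, 29, 18, 34), (Argo, Sam, black, 29, 4, 19), (Argo, Sam, black, 29, 4, 34), (Atlas, Kim, red, 30, 16, 29), (Atlas, Kim, red, 30, 16, 33), (Atlas, Kim, red, 30, 16, 4), (Atlas, Kim, red, 30, 27, 29), (Atlas, Kim, red, 30, 27, 33), (Atlas, Kim, red, 30, 27, 4), (Atlas, Sam, green, 32, 18, 19), (Atlas, Sam, green, 32, 18, 34), (Atlas, Sam, green, 32, 4, 19), (Atlas, Sam, green, 32, 4, 34), (Helix, Kim, gold, 11, 16, 29), (Helix, Kim, gold, 11, 16, 33), (Helix, Kim, gold, 11, 16, 4), (Helix, Kim, gold, 11, 27, 29), (Helix, Kim, gold, 11, 27, 33), (Helix, Kim, gold, 11, 27, 4), (Lyra, Kim, green, 2, 16, 29), (Lyra, Kim, green, 2, 16, 33), (Lyra, Kim, green, 2, 16, 4), (Lyra, Kim, green, 2, 27, 29), (Lyra, Kim, green, 2, 27, 33), (Lyra, Kim, green, 2, 27, 4), (Zephyr, Kim, white, 38, 16, 29), (Zephyr, Kim, white, 38, 16, 33), (Zephyr, Kim, white, 38, 16, 4), (Zephyr, Kim, white, 38, 27, 29), (Zephyr, Kim, white, 38, 27, 33), (Zephyr, Kim, white, 38, 27, 4), (Zephyr, Sam, gold, 14, 18, 19), (Zephyr, Sam, gold, 14, 18, 34), (Zephyr, Sam, gold, 14, 4, 19), (Zephyr, Sam, gold, 14, 4, 34)}.
Filtering on sid ≠ 16 leaves {(Argo, Sam, black, 29, 18, 19), (Argo, Sam, black, 29, 18, 34), (Argo, Sam, black, 29, 4, 19), (Argo, Sam, black, 29, 4, 34), (Atlas, Kim, red, 30, 27, 29), (Atlas, Kim, red, 30, 27, 33), (Atlas, Kim, red, 30, 27, 4), (Atlas, Sam, green, 32, 18, 19), (Atlas, Sam, green, 32, 18, 34), (Atlas, Sam, green, 32, 4, 19), (Atlas, Sam, green, 32, 4, 34), (Helix, Kim, gold, 11, 27, 29), (Helix, Kim, gold, 11, 27, 33), (Helix, Kim, gold, 11, 27, 4), (Lyra, Kim, green, 2, 27, 29), (Lyra, Kim, green, 2, 27, 33), (Lyra, Kim, green, 2, 27, 4), (Zephyr, Kim, white, 38, 27, 29), (Zephyr, Kim, white, 38, 27, 33), (Zephyr, Kim, white, 38, 27, 4), (Zephyr, Sam, gold, 14, 18, 19), (Zephyr, Sam, gold, 14, 18, 34), (Zephyr, Sam, gold, 14, 4, 19), (Zephyr, Sam, gold, 14, 4, 34)}.
Filtering on pname = Zephyr leaves {(Zephyr, Kim, white, 38, 27, 29), (Zephyr, Kim, white, 38, 27, 33), (Zephyr, Kim, white, 38, 27, 4), (Zephyr, Sam, gold, 14, 18, 19), (Zephyr, Sam, gold, 14, 18, 34), (Zephyr, Sam, gold, 14, 4, 19), (Zephyr, Sam, gold, 14, 4, 34)}.
Projecting to sname, cost (2 duplicate(s) eliminated): {(Kim, 29), (Kim, 33), (Kim, 4), (Sam, 19), (Sam, 34)}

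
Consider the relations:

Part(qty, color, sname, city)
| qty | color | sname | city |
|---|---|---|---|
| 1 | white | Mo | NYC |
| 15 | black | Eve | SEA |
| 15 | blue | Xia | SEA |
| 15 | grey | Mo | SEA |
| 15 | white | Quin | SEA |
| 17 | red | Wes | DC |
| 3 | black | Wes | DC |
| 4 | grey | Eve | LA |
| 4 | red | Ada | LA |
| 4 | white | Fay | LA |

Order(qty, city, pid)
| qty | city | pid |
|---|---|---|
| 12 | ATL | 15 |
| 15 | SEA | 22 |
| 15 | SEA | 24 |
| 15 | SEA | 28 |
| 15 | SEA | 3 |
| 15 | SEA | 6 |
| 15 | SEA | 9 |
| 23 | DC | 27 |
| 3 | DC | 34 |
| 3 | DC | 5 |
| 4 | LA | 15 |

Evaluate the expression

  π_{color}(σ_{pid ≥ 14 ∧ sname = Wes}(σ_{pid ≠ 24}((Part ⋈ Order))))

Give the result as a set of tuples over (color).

Joining Part and Order on qty, city yields {(15, black, Eve, SEA, 22), (15, black, Eve, SEA, 24), (15, black, Eve, SEA, 28), (15, black, Eve, SEA, 3), (15, black, Eve, SEA, 6), (15, black, Eve, SEA, 9), (15, blue, Xia, SEA, 22), (15, blue, Xia, SEA, 24), (15, blue, Xia, SEA, 28), (15, blue, Xia, SEA, 3), (15, blue, Xia, SEA, 6), (15, blue, Xia, SEA, 9), (15, grey, Mo, SEA, 22), (15, grey, Mo, SEA, 24), (15, grey, Mo, SEA, 28), (15, grey, Mo, SEA, 3), (15, grey, Mo, SEA, 6), (15, grey, Mo, SEA, 9), (15, white, Quin, SEA, 22), (15, white, Quin, SEA, 24), (15, white, Quin, SEA, 28), (15, white, Quin, SEA, 3), (15, white, Quin, SEA, 6), (15, white, Quin, SEA, 9), (3, black, Wes, DC, 34), (3, black, Wes, DC, 5), (4, grey, Eve, LA, 15), (4, red, Ada, LA, 15), (4, white, Fay, LA, 15)}.
σ[pid ≠ 24]: keep tuples satisfying pid ≠ 24 → {(15, black, Eve, SEA, 22), (15, black, Eve, SEA, 28), (15, black, Eve, SEA, 3), (15, black, Eve, SEA, 6), (15, black, Eve, SEA, 9), (15, blue, Xia, SEA, 22), (15, blue, Xia, SEA, 28), (15, blue, Xia, SEA, 3), (15, blue, Xia, SEA, 6), (15, blue, Xia, SEA, 9), (15, grey, Mo, SEA, 22), (15, grey, Mo, SEA, 28), (15, grey, Mo, SEA, 3), (15, grey, Mo, SEA, 6), (15, grey, Mo, SEA, 9), (15, white, Quin, SEA, 22), (15, white, Quin, SEA, 28), (15, white, Quin, SEA, 3), (15, white, Quin, SEA, 6), (15, white, Quin, SEA, 9), (3, black, Wes, DC, 34), (3, black, Wes, DC, 5), (4, grey, Eve, LA, 15), (4, red, Ada, LA, 15), (4, white, Fay, LA, 15)}
σ[pid ≥ 14 ∧ sname = Wes]: keep tuples satisfying pid ≥ 14 ∧ sname = Wes → {(3, black, Wes, DC, 34)}
Keep only column(s) color: {black}

{black}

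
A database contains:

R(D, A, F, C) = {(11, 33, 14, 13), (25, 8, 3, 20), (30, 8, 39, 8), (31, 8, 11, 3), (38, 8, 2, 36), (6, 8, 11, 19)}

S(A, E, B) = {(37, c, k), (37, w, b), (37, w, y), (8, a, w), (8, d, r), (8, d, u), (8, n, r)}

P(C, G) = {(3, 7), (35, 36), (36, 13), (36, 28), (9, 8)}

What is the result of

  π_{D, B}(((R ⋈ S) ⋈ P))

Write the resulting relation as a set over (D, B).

{(31, r), (31, u), (31, w), (38, r), (38, u), (38, w)}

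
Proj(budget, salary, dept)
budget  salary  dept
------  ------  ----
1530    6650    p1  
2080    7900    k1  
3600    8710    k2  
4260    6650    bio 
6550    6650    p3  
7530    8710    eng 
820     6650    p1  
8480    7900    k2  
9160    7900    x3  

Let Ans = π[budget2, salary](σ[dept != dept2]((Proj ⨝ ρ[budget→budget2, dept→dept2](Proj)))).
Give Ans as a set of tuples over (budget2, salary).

{(1530, 6650), (2080, 7900), (3600, 8710), (4260, 6650), (6550, 6650), (7530, 8710), (820, 6650), (8480, 7900), (9160, 7900)}

ρ[budget→budget2, dept→dept2]: schema becomes (budget2, salary, dept2); tuples unchanged.
Joining Proj and ρ[budget→budget2, dept→dept2](Proj) on salary yields {(1530, 6650, p1, 1530, p1), (1530, 6650, p1, 4260, bio), (1530, 6650, p1, 6550, p3), (1530, 6650, p1, 820, p1), (2080, 7900, k1, 2080, k1), (2080, 7900, k1, 8480, k2), (2080, 7900, k1, 9160, x3), (3600, 8710, k2, 3600, k2), (3600, 8710, k2, 7530, eng), (4260, 6650, bio, 1530, p1), (4260, 6650, bio, 4260, bio), (4260, 6650, bio, 6550, p3), (4260, 6650, bio, 820, p1), (6550, 6650, p3, 1530, p1), (6550, 6650, p3, 4260, bio), (6550, 6650, p3, 6550, p3), (6550, 6650, p3, 820, p1), (7530, 8710, eng, 3600, k2), (7530, 8710, eng, 7530, eng), (820, 6650, p1, 1530, p1), (820, 6650, p1, 4260, bio), (820, 6650, p1, 6550, p3), (820, 6650, p1, 820, p1), (8480, 7900, k2, 2080, k1), (8480, 7900, k2, 8480, k2), (8480, 7900, k2, 9160, x3), (9160, 7900, x3, 2080, k1), (9160, 7900, x3, 8480, k2), (9160, 7900, x3, 9160, x3)}.
Apply σ_{dept != dept2}; surviving tuples: {(1530, 6650, p1, 4260, bio), (1530, 6650, p1, 6550, p3), (2080, 7900, k1, 8480, k2), (2080, 7900, k1, 9160, x3), (3600, 8710, k2, 7530, eng), (4260, 6650, bio, 1530, p1), (4260, 6650, bio, 6550, p3), (4260, 6650, bio, 820, p1), (6550, 6650, p3, 1530, p1), (6550, 6650, p3, 4260, bio), (6550, 6650, p3, 820, p1), (7530, 8710, eng, 3600, k2), (820, 6650, p1, 4260, bio), (820, 6650, p1, 6550, p3), (8480, 7900, k2, 2080, k1), (8480, 7900, k2, 9160, x3), (9160, 7900, x3, 2080, k1), (9160, 7900, x3, 8480, k2)}
Projecting to budget2, salary (9 duplicate(s) eliminated): {(1530, 6650), (2080, 7900), (3600, 8710), (4260, 6650), (6550, 6650), (7530, 8710), (820, 6650), (8480, 7900), (9160, 7900)}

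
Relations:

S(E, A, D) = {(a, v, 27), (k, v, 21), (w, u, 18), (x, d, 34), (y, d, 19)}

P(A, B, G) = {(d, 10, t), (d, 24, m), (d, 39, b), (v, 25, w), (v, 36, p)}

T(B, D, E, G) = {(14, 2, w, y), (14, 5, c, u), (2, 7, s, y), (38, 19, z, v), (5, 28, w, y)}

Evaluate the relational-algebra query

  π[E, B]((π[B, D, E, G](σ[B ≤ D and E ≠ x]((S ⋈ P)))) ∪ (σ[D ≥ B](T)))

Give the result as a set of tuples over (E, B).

{(a, 25), (s, 2), (w, 5), (y, 10)}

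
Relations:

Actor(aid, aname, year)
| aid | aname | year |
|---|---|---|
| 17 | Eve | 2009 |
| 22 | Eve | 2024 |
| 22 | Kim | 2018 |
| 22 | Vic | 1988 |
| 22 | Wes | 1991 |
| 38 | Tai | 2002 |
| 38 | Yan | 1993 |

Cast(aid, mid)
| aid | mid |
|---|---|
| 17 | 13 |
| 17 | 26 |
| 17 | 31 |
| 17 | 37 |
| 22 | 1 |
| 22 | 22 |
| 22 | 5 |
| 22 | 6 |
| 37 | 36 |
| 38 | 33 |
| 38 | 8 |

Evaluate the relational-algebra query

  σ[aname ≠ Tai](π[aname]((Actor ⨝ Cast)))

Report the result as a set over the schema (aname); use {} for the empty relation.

Natural join on aid: {(17, Eve, 2009, 13), (17, Eve, 2009, 26), (17, Eve, 2009, 31), (17, Eve, 2009, 37), (22, Eve, 2024, 1), (22, Eve, 2024, 22), (22, Eve, 2024, 5), (22, Eve, 2024, 6), (22, Kim, 2018, 1), (22, Kim, 2018, 22), (22, Kim, 2018, 5), (22, Kim, 2018, 6), (22, Vic, 1988, 1), (22, Vic, 1988, 22), (22, Vic, 1988, 5), (22, Vic, 1988, 6), (22, Wes, 1991, 1), (22, Wes, 1991, 22), (22, Wes, 1991, 5), (22, Wes, 1991, 6), (38, Tai, 2002, 33), (38, Tai, 2002, 8), (38, Yan, 1993, 33), (38, Yan, 1993, 8)}
π[aname]: project onto (aname) (18 duplicate(s) eliminated) → {Eve, Kim, Tai, Vic, Wes, Yan}
σ[aname ≠ Tai]: keep tuples satisfying aname ≠ Tai → {Eve, Kim, Vic, Wes, Yan}

{Eve, Kim, Vic, Wes, Yan}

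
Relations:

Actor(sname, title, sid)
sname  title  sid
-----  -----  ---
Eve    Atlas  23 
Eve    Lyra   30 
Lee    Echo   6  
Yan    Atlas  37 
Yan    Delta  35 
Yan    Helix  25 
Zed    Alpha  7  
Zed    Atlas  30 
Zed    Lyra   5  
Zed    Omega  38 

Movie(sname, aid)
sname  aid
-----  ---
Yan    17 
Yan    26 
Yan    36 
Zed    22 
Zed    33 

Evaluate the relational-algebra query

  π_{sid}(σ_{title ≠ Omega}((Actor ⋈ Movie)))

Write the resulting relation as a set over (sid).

{25, 30, 35, 37, 5, 7}

Natural join on sname: {(Yan, Atlas, 37, 17), (Yan, Atlas, 37, 26), (Yan, Atlas, 37, 36), (Yan, Delta, 35, 17), (Yan, Delta, 35, 26), (Yan, Delta, 35, 36), (Yan, Helix, 25, 17), (Yan, Helix, 25, 26), (Yan, Helix, 25, 36), (Zed, Alpha, 7, 22), (Zed, Alpha, 7, 33), (Zed, Atlas, 30, 22), (Zed, Atlas, 30, 33), (Zed, Lyra, 5, 22), (Zed, Lyra, 5, 33), (Zed, Omega, 38, 22), (Zed, Omega, 38, 33)}
Apply σ_{title ≠ Omega}; surviving tuples: {(Yan, Atlas, 37, 17), (Yan, Atlas, 37, 26), (Yan, Atlas, 37, 36), (Yan, Delta, 35, 17), (Yan, Delta, 35, 26), (Yan, Delta, 35, 36), (Yan, Helix, 25, 17), (Yan, Helix, 25, 26), (Yan, Helix, 25, 36), (Zed, Alpha, 7, 22), (Zed, Alpha, 7, 33), (Zed, Atlas, 30, 22), (Zed, Atlas, 30, 33), (Zed, Lyra, 5, 22), (Zed, Lyra, 5, 33)}
π[sid]: project onto (sid) (9 duplicate(s) eliminated) → {25, 30, 35, 37, 5, 7}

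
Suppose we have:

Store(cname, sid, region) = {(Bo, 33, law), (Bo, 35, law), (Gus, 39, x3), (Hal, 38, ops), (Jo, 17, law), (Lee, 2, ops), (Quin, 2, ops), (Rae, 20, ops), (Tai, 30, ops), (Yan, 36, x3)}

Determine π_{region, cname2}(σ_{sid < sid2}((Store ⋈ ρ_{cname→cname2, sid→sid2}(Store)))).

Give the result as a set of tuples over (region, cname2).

{(law, Bo), (ops, Hal), (ops, Rae), (ops, Tai), (x3, Gus)}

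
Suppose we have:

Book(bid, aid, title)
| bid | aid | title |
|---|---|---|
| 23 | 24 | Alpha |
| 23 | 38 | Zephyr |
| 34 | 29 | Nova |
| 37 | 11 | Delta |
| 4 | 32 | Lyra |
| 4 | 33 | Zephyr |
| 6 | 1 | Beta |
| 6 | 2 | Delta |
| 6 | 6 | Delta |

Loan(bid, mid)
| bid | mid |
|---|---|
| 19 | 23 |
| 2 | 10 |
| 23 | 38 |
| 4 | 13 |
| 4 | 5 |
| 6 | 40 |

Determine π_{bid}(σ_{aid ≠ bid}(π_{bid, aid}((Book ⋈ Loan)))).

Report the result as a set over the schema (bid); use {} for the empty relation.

Book ⋈ Loan (natural join on bid): {(23, 24, Alpha, 38), (23, 38, Zephyr, 38), (4, 32, Lyra, 13), (4, 32, Lyra, 5), (4, 33, Zephyr, 13), (4, 33, Zephyr, 5), (6, 1, Beta, 40), (6, 2, Delta, 40), (6, 6, Delta, 40)}
π_{bid, aid} gives {(23, 24), (23, 38), (4, 32), (4, 33), (6, 1), (6, 2), (6, 6)} (2 duplicate(s) eliminated).
σ[aid ≠ bid]: keep tuples satisfying aid ≠ bid → {(23, 24), (23, 38), (4, 32), (4, 33), (6, 1), (6, 2)}
π_{bid} gives {23, 4, 6} (3 duplicate(s) eliminated).

{23, 4, 6}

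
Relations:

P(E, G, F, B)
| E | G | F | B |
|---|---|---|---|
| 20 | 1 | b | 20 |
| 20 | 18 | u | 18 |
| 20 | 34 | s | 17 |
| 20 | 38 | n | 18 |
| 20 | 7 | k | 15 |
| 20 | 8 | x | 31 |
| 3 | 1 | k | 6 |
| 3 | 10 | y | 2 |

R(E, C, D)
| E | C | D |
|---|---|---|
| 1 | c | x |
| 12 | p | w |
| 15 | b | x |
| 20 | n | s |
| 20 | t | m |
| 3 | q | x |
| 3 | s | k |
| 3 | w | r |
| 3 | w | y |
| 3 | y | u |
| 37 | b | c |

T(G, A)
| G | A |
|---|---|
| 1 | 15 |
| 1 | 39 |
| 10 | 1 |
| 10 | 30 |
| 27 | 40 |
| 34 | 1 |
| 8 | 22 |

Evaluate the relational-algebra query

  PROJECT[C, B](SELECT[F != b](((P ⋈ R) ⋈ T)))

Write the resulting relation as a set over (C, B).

Natural join on E: {(20, 1, b, 20, n, s), (20, 1, b, 20, t, m), (20, 18, u, 18, n, s), (20, 18, u, 18, t, m), (20, 34, s, 17, n, s), (20, 34, s, 17, t, m), (20, 38, n, 18, n, s), (20, 38, n, 18, t, m), (20, 7, k, 15, n, s), (20, 7, k, 15, t, m), (20, 8, x, 31, n, s), (20, 8, x, 31, t, m), (3, 1, k, 6, q, x), (3, 1, k, 6, s, k), (3, 1, k, 6, w, r), (3, 1, k, 6, w, y), (3, 1, k, 6, y, u), (3, 10, y, 2, q, x), (3, 10, y, 2, s, k), (3, 10, y, 2, w, r), (3, 10, y, 2, w, y), (3, 10, y, 2, y, u)}
Natural join on G: {(20, 1, b, 20, n, s, 15), (20, 1, b, 20, n, s, 39), (20, 1, b, 20, t, m, 15), (20, 1, b, 20, t, m, 39), (20, 34, s, 17, n, s, 1), (20, 34, s, 17, t, m, 1), (20, 8, x, 31, n, s, 22), (20, 8, x, 31, t, m, 22), (3, 1, k, 6, q, x, 15), (3, 1, k, 6, q, x, 39), (3, 1, k, 6, s, k, 15), (3, 1, k, 6, s, k, 39), (3, 1, k, 6, w, r, 15), (3, 1, k, 6, w, r, 39), (3, 1, k, 6, w, y, 15), (3, 1, k, 6, w, y, 39), (3, 1, k, 6, y, u, 15), (3, 1, k, 6, y, u, 39), (3, 10, y, 2, q, x, 1), (3, 10, y, 2, q, x, 30), (3, 10, y, 2, s, k, 1), (3, 10, y, 2, s, k, 30), (3, 10, y, 2, w, r, 1), (3, 10, y, 2, w, r, 30), (3, 10, y, 2, w, y, 1), (3, 10, y, 2, w, y, 30), (3, 10, y, 2, y, u, 1), (3, 10, y, 2, y, u, 30)}
Selection F != b: {(20, 34, s, 17, n, s, 1), (20, 34, s, 17, t, m, 1), (20, 8, x, 31, n, s, 22), (20, 8, x, 31, t, m, 22), (3, 1, k, 6, q, x, 15), (3, 1, k, 6, q, x, 39), (3, 1, k, 6, s, k, 15), (3, 1, k, 6, s, k, 39), (3, 1, k, 6, w, r, 15), (3, 1, k, 6, w, r, 39), (3, 1, k, 6, w, y, 15), (3, 1, k, 6, w, y, 39), (3, 1, k, 6, y, u, 15), (3, 1, k, 6, y, u, 39), (3, 10, y, 2, q, x, 1), (3, 10, y, 2, q, x, 30), (3, 10, y, 2, s, k, 1), (3, 10, y, 2, s, k, 30), (3, 10, y, 2, w, r, 1), (3, 10, y, 2, w, r, 30), (3, 10, y, 2, w, y, 1), (3, 10, y, 2, w, y, 30), (3, 10, y, 2, y, u, 1), (3, 10, y, 2, y, u, 30)}
Keep only column(s) C, B (12 duplicate(s) eliminated): {(n, 17), (n, 31), (q, 2), (q, 6), (s, 2), (s, 6), (t, 17), (t, 31), (w, 2), (w, 6), (y, 2), (y, 6)}

{(n, 17), (n, 31), (q, 2), (q, 6), (s, 2), (s, 6), (t, 17), (t, 31), (w, 2), (w, 6), (y, 2), (y, 6)}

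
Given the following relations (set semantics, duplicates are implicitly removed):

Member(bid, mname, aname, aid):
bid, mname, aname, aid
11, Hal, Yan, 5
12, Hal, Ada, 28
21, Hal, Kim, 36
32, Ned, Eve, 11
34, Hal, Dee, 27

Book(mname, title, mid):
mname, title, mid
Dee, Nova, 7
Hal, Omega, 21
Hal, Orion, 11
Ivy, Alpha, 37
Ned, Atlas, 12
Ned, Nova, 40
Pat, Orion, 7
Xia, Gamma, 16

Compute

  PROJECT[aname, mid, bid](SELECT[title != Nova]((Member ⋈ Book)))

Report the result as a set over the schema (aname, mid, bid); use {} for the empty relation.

Joining Member and Book on mname yields {(11, Hal, Yan, 5, Omega, 21), (11, Hal, Yan, 5, Orion, 11), (12, Hal, Ada, 28, Omega, 21), (12, Hal, Ada, 28, Orion, 11), (21, Hal, Kim, 36, Omega, 21), (21, Hal, Kim, 36, Orion, 11), (32, Ned, Eve, 11, Atlas, 12), (32, Ned, Eve, 11, Nova, 40), (34, Hal, Dee, 27, Omega, 21), (34, Hal, Dee, 27, Orion, 11)}.
Apply σ_{title != Nova}; surviving tuples: {(11, Hal, Yan, 5, Omega, 21), (11, Hal, Yan, 5, Orion, 11), (12, Hal, Ada, 28, Omega, 21), (12, Hal, Ada, 28, Orion, 11), (21, Hal, Kim, 36, Omega, 21), (21, Hal, Kim, 36, Orion, 11), (32, Ned, Eve, 11, Atlas, 12), (34, Hal, Dee, 27, Omega, 21), (34, Hal, Dee, 27, Orion, 11)}
π[aname, mid, bid]: project onto (aname, mid, bid) → {(Ada, 11, 12), (Ada, 21, 12), (Dee, 11, 34), (Dee, 21, 34), (Eve, 12, 32), (Kim, 11, 21), (Kim, 21, 21), (Yan, 11, 11), (Yan, 21, 11)}

{(Ada, 11, 12), (Ada, 21, 12), (Dee, 11, 34), (Dee, 21, 34), (Eve, 12, 32), (Kim, 11, 21), (Kim, 21, 21), (Yan, 11, 11), (Yan, 21, 11)}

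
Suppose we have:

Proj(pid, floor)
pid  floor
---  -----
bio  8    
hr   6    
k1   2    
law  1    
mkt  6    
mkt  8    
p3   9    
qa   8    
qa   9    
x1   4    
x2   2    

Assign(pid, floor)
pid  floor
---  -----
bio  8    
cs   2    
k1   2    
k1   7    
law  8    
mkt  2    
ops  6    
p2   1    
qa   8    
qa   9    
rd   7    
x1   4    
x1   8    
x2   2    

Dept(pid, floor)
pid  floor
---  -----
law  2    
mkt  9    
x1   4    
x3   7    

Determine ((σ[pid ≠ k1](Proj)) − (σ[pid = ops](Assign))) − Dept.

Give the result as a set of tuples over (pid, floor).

{(bio, 8), (hr, 6), (law, 1), (mkt, 6), (mkt, 8), (p3, 9), (qa, 8), (qa, 9), (x2, 2)}

σ[pid ≠ k1]: keep tuples satisfying pid ≠ k1 → {(bio, 8), (hr, 6), (law, 1), (mkt, 6), (mkt, 8), (p3, 9), (qa, 8), (qa, 9), (x1, 4), (x2, 2)}
σ[pid = ops]: keep tuples satisfying pid = ops → {(ops, 6)}
Taking the difference: {(bio, 8), (hr, 6), (law, 1), (mkt, 6), (mkt, 8), (p3, 9), (qa, 8), (qa, 9), (x1, 4), (x2, 2)}
Taking the difference: {(bio, 8), (hr, 6), (law, 1), (mkt, 6), (mkt, 8), (p3, 9), (qa, 8), (qa, 9), (x2, 2)}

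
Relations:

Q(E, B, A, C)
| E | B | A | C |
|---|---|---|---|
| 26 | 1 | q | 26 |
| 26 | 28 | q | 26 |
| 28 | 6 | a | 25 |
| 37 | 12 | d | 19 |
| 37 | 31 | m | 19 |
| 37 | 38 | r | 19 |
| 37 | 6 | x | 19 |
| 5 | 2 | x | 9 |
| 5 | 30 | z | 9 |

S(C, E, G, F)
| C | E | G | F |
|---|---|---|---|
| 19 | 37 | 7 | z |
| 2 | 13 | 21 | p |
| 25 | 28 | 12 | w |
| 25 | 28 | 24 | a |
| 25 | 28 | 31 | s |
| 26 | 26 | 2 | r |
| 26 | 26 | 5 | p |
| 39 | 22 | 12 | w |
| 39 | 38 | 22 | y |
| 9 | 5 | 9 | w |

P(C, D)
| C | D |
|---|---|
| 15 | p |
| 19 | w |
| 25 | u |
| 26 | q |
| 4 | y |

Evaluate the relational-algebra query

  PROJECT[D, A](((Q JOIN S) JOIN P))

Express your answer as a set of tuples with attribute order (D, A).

Joining Q and S on E, C yields {(26, 1, q, 26, 2, r), (26, 1, q, 26, 5, p), (26, 28, q, 26, 2, r), (26, 28, q, 26, 5, p), (28, 6, a, 25, 12, w), (28, 6, a, 25, 24, a), (28, 6, a, 25, 31, s), (37, 12, d, 19, 7, z), (37, 31, m, 19, 7, z), (37, 38, r, 19, 7, z), (37, 6, x, 19, 7, z), (5, 2, x, 9, 9, w), (5, 30, z, 9, 9, w)}.
Joining (Q JOIN S) and P on C yields {(26, 1, q, 26, 2, r, q), (26, 1, q, 26, 5, p, q), (26, 28, q, 26, 2, r, q), (26, 28, q, 26, 5, p, q), (28, 6, a, 25, 12, w, u), (28, 6, a, 25, 24, a, u), (28, 6, a, 25, 31, s, u), (37, 12, d, 19, 7, z, w), (37, 31, m, 19, 7, z, w), (37, 38, r, 19, 7, z, w), (37, 6, x, 19, 7, z, w)}.
π_{D, A} gives {(q, q), (u, a), (w, d), (w, m), (w, r), (w, x)} (5 duplicate(s) eliminated).

{(q, q), (u, a), (w, d), (w, m), (w, r), (w, x)}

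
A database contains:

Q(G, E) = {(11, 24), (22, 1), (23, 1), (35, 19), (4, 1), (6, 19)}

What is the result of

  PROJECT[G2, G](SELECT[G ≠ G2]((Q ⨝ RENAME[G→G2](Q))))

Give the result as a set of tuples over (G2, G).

{(22, 23), (22, 4), (23, 22), (23, 4), (35, 6), (4, 22), (4, 23), (6, 35)}

ρ[G→G2]: schema becomes (G2, E); tuples unchanged.
Joining Q and RENAME[G→G2](Q) on E yields {(11, 24, 11), (22, 1, 22), (22, 1, 23), (22, 1, 4), (23, 1, 22), (23, 1, 23), (23, 1, 4), (35, 19, 35), (35, 19, 6), (4, 1, 22), (4, 1, 23), (4, 1, 4), (6, 19, 35), (6, 19, 6)}.
Apply σ_{G ≠ G2}; surviving tuples: {(22, 1, 23), (22, 1, 4), (23, 1, 22), (23, 1, 4), (35, 19, 6), (4, 1, 22), (4, 1, 23), (6, 19, 35)}
Keep only column(s) G2, G: {(22, 23), (22, 4), (23, 22), (23, 4), (35, 6), (4, 22), (4, 23), (6, 35)}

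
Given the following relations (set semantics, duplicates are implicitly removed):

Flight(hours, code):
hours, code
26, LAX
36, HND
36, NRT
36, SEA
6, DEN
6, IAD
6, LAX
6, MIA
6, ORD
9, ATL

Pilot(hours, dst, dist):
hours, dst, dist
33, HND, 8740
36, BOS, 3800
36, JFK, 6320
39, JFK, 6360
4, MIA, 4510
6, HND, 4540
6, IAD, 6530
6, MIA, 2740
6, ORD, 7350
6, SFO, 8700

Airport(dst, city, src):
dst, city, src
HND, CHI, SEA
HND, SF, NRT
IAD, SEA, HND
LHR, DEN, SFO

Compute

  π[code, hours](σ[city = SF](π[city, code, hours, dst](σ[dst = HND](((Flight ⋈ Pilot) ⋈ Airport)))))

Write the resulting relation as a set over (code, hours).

Natural join on hours: {(36, HND, BOS, 3800), (36, HND, JFK, 6320), (36, NRT, BOS, 3800), (36, NRT, JFK, 6320), (36, SEA, BOS, 3800), (36, SEA, JFK, 6320), (6, DEN, HND, 4540), (6, DEN, IAD, 6530), (6, DEN, MIA, 2740), (6, DEN, ORD, 7350), (6, DEN, SFO, 8700), (6, IAD, HND, 4540), (6, IAD, IAD, 6530), (6, IAD, MIA, 2740), (6, IAD, ORD, 7350), (6, IAD, SFO, 8700), (6, LAX, HND, 4540), (6, LAX, IAD, 6530), (6, LAX, MIA, 2740), (6, LAX, ORD, 7350), (6, LAX, SFO, 8700), (6, MIA, HND, 4540), (6, MIA, IAD, 6530), (6, MIA, MIA, 2740), (6, MIA, ORD, 7350), (6, MIA, SFO, 8700), (6, ORD, HND, 4540), (6, ORD, IAD, 6530), (6, ORD, MIA, 2740), (6, ORD, ORD, 7350), (6, ORD, SFO, 8700)}
Natural join on dst: {(6, DEN, HND, 4540, CHI, SEA), (6, DEN, HND, 4540, SF, NRT), (6, DEN, IAD, 6530, SEA, HND), (6, IAD, HND, 4540, CHI, SEA), (6, IAD, HND, 4540, SF, NRT), (6, IAD, IAD, 6530, SEA, HND), (6, LAX, HND, 4540, CHI, SEA), (6, LAX, HND, 4540, SF, NRT), (6, LAX, IAD, 6530, SEA, HND), (6, MIA, HND, 4540, CHI, SEA), (6, MIA, HND, 4540, SF, NRT), (6, MIA, IAD, 6530, SEA, HND), (6, ORD, HND, 4540, CHI, SEA), (6, ORD, HND, 4540, SF, NRT), (6, ORD, IAD, 6530, SEA, HND)}
Selection dst = HND: {(6, DEN, HND, 4540, CHI, SEA), (6, DEN, HND, 4540, SF, NRT), (6, IAD, HND, 4540, CHI, SEA), (6, IAD, HND, 4540, SF, NRT), (6, LAX, HND, 4540, CHI, SEA), (6, LAX, HND, 4540, SF, NRT), (6, MIA, HND, 4540, CHI, SEA), (6, MIA, HND, 4540, SF, NRT), (6, ORD, HND, 4540, CHI, SEA), (6, ORD, HND, 4540, SF, NRT)}
π[city, code, hours, dst]: project onto (city, code, hours, dst) → {(CHI, DEN, 6, HND), (CHI, IAD, 6, HND), (CHI, LAX, 6, HND), (CHI, MIA, 6, HND), (CHI, ORD, 6, HND), (SF, DEN, 6, HND), (SF, IAD, 6, HND), (SF, LAX, 6, HND), (SF, MIA, 6, HND), (SF, ORD, 6, HND)}
Selection city = SF: {(SF, DEN, 6, HND), (SF, IAD, 6, HND), (SF, LAX, 6, HND), (SF, MIA, 6, HND), (SF, ORD, 6, HND)}
π[code, hours]: project onto (code, hours) → {(DEN, 6), (IAD, 6), (LAX, 6), (MIA, 6), (ORD, 6)}

{(DEN, 6), (IAD, 6), (LAX, 6), (MIA, 6), (ORD, 6)}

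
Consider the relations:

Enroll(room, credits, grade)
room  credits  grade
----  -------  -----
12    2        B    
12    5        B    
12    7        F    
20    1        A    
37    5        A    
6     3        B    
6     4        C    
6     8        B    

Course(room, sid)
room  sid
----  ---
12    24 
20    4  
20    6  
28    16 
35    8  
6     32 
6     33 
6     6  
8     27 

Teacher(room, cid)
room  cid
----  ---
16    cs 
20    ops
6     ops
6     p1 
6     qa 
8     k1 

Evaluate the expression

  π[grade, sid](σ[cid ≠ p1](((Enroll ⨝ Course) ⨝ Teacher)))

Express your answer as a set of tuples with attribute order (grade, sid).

Joining Enroll and Course on room yields {(12, 2, B, 24), (12, 5, B, 24), (12, 7, F, 24), (20, 1, A, 4), (20, 1, A, 6), (6, 3, B, 32), (6, 3, B, 33), (6, 3, B, 6), (6, 4, C, 32), (6, 4, C, 33), (6, 4, C, 6), (6, 8, B, 32), (6, 8, B, 33), (6, 8, B, 6)}.
Joining (Enroll ⨝ Course) and Teacher on room yields {(20, 1, A, 4, ops), (20, 1, A, 6, ops), (6, 3, B, 32, ops), (6, 3, B, 32, p1), (6, 3, B, 32, qa), (6, 3, B, 33, ops), (6, 3, B, 33, p1), (6, 3, B, 33, qa), (6, 3, B, 6, ops), (6, 3, B, 6, p1), (6, 3, B, 6, qa), (6, 4, C, 32, ops), (6, 4, C, 32, p1), (6, 4, C, 32, qa), (6, 4, C, 33, ops), (6, 4, C, 33, p1), (6, 4, C, 33, qa), (6, 4, C, 6, ops), (6, 4, C, 6, p1), (6, 4, C, 6, qa), (6, 8, B, 32, ops), (6, 8, B, 32, p1), (6, 8, B, 32, qa), (6, 8, B, 33, ops), (6, 8, B, 33, p1), (6, 8, B, 33, qa), (6, 8, B, 6, ops), (6, 8, B, 6, p1), (6, 8, B, 6, qa)}.
Apply σ_{cid ≠ p1}; surviving tuples: {(20, 1, A, 4, ops), (20, 1, A, 6, ops), (6, 3, B, 32, ops), (6, 3, B, 32, qa), (6, 3, B, 33, ops), (6, 3, B, 33, qa), (6, 3, B, 6, ops), (6, 3, B, 6, qa), (6, 4, C, 32, ops), (6, 4, C, 32, qa), (6, 4, C, 33, ops), (6, 4, C, 33, qa), (6, 4, C, 6, ops), (6, 4, C, 6, qa), (6, 8, B, 32, ops), (6, 8, B, 32, qa), (6, 8, B, 33, ops), (6, 8, B, 33, qa), (6, 8, B, 6, ops), (6, 8, B, 6, qa)}
Projecting to grade, sid (12 duplicate(s) eliminated): {(A, 4), (A, 6), (B, 32), (B, 33), (B, 6), (C, 32), (C, 33), (C, 6)}

{(A, 4), (A, 6), (B, 32), (B, 33), (B, 6), (C, 32), (C, 33), (C, 6)}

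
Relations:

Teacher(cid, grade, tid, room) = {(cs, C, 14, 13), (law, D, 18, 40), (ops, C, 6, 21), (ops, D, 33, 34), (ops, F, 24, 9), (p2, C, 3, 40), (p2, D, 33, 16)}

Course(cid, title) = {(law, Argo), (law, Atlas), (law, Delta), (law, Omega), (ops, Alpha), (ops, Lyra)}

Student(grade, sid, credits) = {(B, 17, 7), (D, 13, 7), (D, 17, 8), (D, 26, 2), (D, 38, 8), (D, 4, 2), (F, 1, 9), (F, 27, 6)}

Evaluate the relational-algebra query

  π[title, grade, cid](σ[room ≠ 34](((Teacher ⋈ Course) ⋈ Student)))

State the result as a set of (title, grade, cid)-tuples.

Natural join on cid: {(law, D, 18, 40, Argo), (law, D, 18, 40, Atlas), (law, D, 18, 40, Delta), (law, D, 18, 40, Omega), (ops, C, 6, 21, Alpha), (ops, C, 6, 21, Lyra), (ops, D, 33, 34, Alpha), (ops, D, 33, 34, Lyra), (ops, F, 24, 9, Alpha), (ops, F, 24, 9, Lyra)}
Natural join on grade: {(law, D, 18, 40, Argo, 13, 7), (law, D, 18, 40, Argo, 17, 8), (law, D, 18, 40, Argo, 26, 2), (law, D, 18, 40, Argo, 38, 8), (law, D, 18, 40, Argo, 4, 2), (law, D, 18, 40, Atlas, 13, 7), (law, D, 18, 40, Atlas, 17, 8), (law, D, 18, 40, Atlas, 26, 2), (law, D, 18, 40, Atlas, 38, 8), (law, D, 18, 40, Atlas, 4, 2), (law, D, 18, 40, Delta, 13, 7), (law, D, 18, 40, Delta, 17, 8), (law, D, 18, 40, Delta, 26, 2), (law, D, 18, 40, Delta, 38, 8), (law, D, 18, 40, Delta, 4, 2), (law, D, 18, 40, Omega, 13, 7), (law, D, 18, 40, Omega, 17, 8), (law, D, 18, 40, Omega, 26, 2), (law, D, 18, 40, Omega, 38, 8), (law, D, 18, 40, Omega, 4, 2), (ops, D, 33, 34, Alpha, 13, 7), (ops, D, 33, 34, Alpha, 17, 8), (ops, D, 33, 34, Alpha, 26, 2), (ops, D, 33, 34, Alpha, 38, 8), (ops, D, 33, 34, Alpha, 4, 2), (ops, D, 33, 34, Lyra, 13, 7), (ops, D, 33, 34, Lyra, 17, 8), (ops, D, 33, 34, Lyra, 26, 2), (ops, D, 33, 34, Lyra, 38, 8), (ops, D, 33, 34, Lyra, 4, 2), (ops, F, 24, 9, Alpha, 1, 9), (ops, F, 24, 9, Alpha, 27, 6), (ops, F, 24, 9, Lyra, 1, 9), (ops, F, 24, 9, Lyra, 27, 6)}
σ[room ≠ 34]: keep tuples satisfying room ≠ 34 → {(law, D, 18, 40, Argo, 13, 7), (law, D, 18, 40, Argo, 17, 8), (law, D, 18, 40, Argo, 26, 2), (law, D, 18, 40, Argo, 38, 8), (law, D, 18, 40, Argo, 4, 2), (law, D, 18, 40, Atlas, 13, 7), (law, D, 18, 40, Atlas, 17, 8), (law, D, 18, 40, Atlas, 26, 2), (law, D, 18, 40, Atlas, 38, 8), (law, D, 18, 40, Atlas, 4, 2), (law, D, 18, 40, Delta, 13, 7), (law, D, 18, 40, Delta, 17, 8), (law, D, 18, 40, Delta, 26, 2), (law, D, 18, 40, Delta, 38, 8), (law, D, 18, 40, Delta, 4, 2), (law, D, 18, 40, Omega, 13, 7), (law, D, 18, 40, Omega, 17, 8), (law, D, 18, 40, Omega, 26, 2), (law, D, 18, 40, Omega, 38, 8), (law, D, 18, 40, Omega, 4, 2), (ops, F, 24, 9, Alpha, 1, 9), (ops, F, 24, 9, Alpha, 27, 6), (ops, F, 24, 9, Lyra, 1, 9), (ops, F, 24, 9, Lyra, 27, 6)}
π[title, grade, cid]: project onto (title, grade, cid) (18 duplicate(s) eliminated) → {(Alpha, F, ops), (Argo, D, law), (Atlas, D, law), (Delta, D, law), (Lyra, F, ops), (Omega, D, law)}

{(Alpha, F, ops), (Argo, D, law), (Atlas, D, law), (Delta, D, law), (Lyra, F, ops), (Omega, D, law)}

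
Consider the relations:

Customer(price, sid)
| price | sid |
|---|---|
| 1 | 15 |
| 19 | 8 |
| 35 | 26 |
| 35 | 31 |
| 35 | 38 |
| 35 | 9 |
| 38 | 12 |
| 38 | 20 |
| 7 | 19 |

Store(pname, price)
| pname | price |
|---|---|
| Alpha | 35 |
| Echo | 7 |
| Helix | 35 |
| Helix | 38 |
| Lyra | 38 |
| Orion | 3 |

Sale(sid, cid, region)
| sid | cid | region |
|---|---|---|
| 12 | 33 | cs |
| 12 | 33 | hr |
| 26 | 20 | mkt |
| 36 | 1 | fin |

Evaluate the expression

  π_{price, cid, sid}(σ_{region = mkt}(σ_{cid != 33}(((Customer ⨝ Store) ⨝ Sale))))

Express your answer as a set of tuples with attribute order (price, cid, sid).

{(35, 20, 26)}

Customer ⋈ Store (natural join on price): {(35, 26, Alpha), (35, 26, Helix), (35, 31, Alpha), (35, 31, Helix), (35, 38, Alpha), (35, 38, Helix), (35, 9, Alpha), (35, 9, Helix), (38, 12, Helix), (38, 12, Lyra), (38, 20, Helix), (38, 20, Lyra), (7, 19, Echo)}
(Customer ⨝ Store) ⋈ Sale (natural join on sid): {(35, 26, Alpha, 20, mkt), (35, 26, Helix, 20, mkt), (38, 12, Helix, 33, cs), (38, 12, Helix, 33, hr), (38, 12, Lyra, 33, cs), (38, 12, Lyra, 33, hr)}
σ[cid != 33]: keep tuples satisfying cid != 33 → {(35, 26, Alpha, 20, mkt), (35, 26, Helix, 20, mkt)}
σ[region = mkt]: keep tuples satisfying region = mkt → {(35, 26, Alpha, 20, mkt), (35, 26, Helix, 20, mkt)}
π_{price, cid, sid} gives {(35, 20, 26)} (1 duplicate(s) eliminated).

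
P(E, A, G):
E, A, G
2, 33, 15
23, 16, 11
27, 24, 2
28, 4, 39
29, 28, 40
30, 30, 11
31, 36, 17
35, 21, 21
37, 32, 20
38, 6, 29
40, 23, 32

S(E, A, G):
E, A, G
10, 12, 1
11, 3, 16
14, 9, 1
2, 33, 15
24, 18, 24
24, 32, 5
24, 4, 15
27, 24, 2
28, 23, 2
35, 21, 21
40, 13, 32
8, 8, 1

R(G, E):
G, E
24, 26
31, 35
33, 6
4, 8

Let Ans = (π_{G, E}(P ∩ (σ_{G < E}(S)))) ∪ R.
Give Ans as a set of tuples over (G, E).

σ[G < E]: keep tuples satisfying G < E → {(10, 12, 1), (14, 9, 1), (24, 32, 5), (24, 4, 15), (27, 24, 2), (28, 23, 2), (35, 21, 21), (40, 13, 32), (8, 8, 1)}
Taking the intersection: {(27, 24, 2), (35, 21, 21)}
Keep only column(s) G, E: {(2, 27), (21, 35)}
Taking the union: {(2, 27), (21, 35), (24, 26), (31, 35), (33, 6), (4, 8)}

{(2, 27), (21, 35), (24, 26), (31, 35), (33, 6), (4, 8)}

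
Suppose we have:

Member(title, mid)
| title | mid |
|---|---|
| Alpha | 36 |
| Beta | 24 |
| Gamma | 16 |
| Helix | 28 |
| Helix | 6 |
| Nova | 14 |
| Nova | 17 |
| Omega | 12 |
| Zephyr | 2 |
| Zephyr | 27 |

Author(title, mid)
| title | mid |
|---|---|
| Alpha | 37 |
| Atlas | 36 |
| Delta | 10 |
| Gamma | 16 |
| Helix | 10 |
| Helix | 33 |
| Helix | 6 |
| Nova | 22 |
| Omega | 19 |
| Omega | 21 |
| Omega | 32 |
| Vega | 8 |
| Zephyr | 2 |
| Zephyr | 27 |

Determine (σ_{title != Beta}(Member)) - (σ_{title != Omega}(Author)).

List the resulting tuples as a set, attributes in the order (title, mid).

σ[title != Beta]: keep tuples satisfying title != Beta → {(Alpha, 36), (Gamma, 16), (Helix, 28), (Helix, 6), (Nova, 14), (Nova, 17), (Omega, 12), (Zephyr, 2), (Zephyr, 27)}
σ[title != Omega]: keep tuples satisfying title != Omega → {(Alpha, 37), (Atlas, 36), (Delta, 10), (Gamma, 16), (Helix, 10), (Helix, 33), (Helix, 6), (Nova, 22), (Vega, 8), (Zephyr, 2), (Zephyr, 27)}
Taking the difference: {(Alpha, 36), (Helix, 28), (Nova, 14), (Nova, 17), (Omega, 12)}

{(Alpha, 36), (Helix, 28), (Nova, 14), (Nova, 17), (Omega, 12)}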